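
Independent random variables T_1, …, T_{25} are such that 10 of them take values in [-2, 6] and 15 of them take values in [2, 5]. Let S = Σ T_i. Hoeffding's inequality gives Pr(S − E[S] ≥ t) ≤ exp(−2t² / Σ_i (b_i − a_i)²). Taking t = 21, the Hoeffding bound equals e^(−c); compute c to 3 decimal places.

Σ(b_i − a_i)² = 10·8² + 15·3² = 775.
c = 2t² / 775 = 2·21² / 775 = 1.1381.

1.138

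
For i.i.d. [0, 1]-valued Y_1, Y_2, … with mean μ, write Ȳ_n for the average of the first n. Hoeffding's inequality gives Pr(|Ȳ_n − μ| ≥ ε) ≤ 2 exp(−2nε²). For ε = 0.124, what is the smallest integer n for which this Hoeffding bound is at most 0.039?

129

Require 2·exp(−2nε²) ≤ 0.039, i.e. 2nε² ≥ ln(2/0.039) = 3.937341.
So n ≥ 3.937341 / (2·0.124²) = 128.035.
The smallest integer n is 129.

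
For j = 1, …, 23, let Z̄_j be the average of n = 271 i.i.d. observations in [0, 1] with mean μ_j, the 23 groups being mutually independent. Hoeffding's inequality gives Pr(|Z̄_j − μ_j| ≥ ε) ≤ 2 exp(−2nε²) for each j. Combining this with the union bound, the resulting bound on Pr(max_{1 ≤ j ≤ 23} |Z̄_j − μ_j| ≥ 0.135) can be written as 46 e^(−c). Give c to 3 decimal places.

9.878

Union bound over the 23 events: Pr(max_{1 ≤ j ≤ 23} |Z̄_j − μ_j| ≥ 0.135) ≤ 23·2·exp(−2nε²) = 46 exp(−2·271·0.135²).
So c = 2·271·0.135² = 9.8780.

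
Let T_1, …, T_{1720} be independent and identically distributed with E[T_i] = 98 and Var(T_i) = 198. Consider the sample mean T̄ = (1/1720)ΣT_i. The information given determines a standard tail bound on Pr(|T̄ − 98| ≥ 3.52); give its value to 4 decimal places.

0.0093

With mean and variance of each term known, Chebyshev's inequality bounds the deviation of the sum (or sample mean).
Var(T̄) = Var(T_i)/n = 198/1720 = 0.11512.
Chebyshev: Pr(|T̄ − 98| ≥ 3.52) ≤ Var(T̄)/(3.52)² = 198/(1720·3.52²) = 0.0093.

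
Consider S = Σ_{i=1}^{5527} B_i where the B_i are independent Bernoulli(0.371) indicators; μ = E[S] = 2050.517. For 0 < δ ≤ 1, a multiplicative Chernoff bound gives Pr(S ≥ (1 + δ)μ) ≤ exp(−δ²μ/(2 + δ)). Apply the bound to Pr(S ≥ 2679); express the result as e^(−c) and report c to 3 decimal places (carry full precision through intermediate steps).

Write 2679 = (1 + δ)μ, so δ = 2679/2050.517 − 1 = 0.3064998…
Then the exponent is δ²μ/(2 + δ) = (2679 − μ)² / (μ·(2 + δ)) = 83.516114.

83.516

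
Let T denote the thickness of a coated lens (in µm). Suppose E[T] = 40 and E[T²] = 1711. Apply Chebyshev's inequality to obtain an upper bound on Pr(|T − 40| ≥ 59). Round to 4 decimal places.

Var(T) = E[T²] − (E[T])² = 1711 − 1600 = 111.
Chebyshev's inequality: Pr(|T − μ| ≥ t) ≤ Var(T)/t² = 111/3481 = 0.0319.

0.0319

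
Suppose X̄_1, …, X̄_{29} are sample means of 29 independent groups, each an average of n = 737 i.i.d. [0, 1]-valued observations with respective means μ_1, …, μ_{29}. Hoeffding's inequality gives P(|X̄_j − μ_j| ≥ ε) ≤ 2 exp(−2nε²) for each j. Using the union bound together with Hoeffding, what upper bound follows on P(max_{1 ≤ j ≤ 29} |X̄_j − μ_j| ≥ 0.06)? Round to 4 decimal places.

0.2877

Per-experiment Hoeffding bound: 2·exp(−2·737·0.06²) = 2·exp(−5.30640) = 0.0099195.
Union bound over 29 events: 29·0.0099195 = 0.28767.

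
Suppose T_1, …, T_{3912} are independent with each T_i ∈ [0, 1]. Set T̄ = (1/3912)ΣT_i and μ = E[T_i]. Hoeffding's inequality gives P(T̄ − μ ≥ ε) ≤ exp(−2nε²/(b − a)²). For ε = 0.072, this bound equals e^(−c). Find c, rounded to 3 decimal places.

c = 2nε²/(b − a)² = 2·3912·0.072² / 1² = 40.5596.

40.560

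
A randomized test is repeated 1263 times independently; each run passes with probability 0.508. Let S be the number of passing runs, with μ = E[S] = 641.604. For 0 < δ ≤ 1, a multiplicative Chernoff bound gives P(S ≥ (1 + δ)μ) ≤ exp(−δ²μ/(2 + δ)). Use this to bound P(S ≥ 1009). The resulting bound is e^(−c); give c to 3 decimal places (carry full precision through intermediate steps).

81.776

Write 1009 = (1 + δ)μ, so δ = 1009/641.604 − 1 = 0.5726211…
Then the exponent is δ²μ/(2 + δ) = (1009 − μ)² / (μ·(2 + δ)) = 81.776017.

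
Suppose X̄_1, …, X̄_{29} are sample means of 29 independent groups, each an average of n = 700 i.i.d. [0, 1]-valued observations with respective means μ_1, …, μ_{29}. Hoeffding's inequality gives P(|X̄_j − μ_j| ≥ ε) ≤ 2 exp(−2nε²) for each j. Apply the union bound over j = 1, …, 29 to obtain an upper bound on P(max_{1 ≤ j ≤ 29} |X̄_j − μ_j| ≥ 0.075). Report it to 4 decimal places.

0.0220

Per-experiment Hoeffding bound: 2·exp(−2·700·0.075²) = 2·exp(−7.87500) = 0.00076026.
Union bound over 29 events: 29·0.00076026 = 0.02205.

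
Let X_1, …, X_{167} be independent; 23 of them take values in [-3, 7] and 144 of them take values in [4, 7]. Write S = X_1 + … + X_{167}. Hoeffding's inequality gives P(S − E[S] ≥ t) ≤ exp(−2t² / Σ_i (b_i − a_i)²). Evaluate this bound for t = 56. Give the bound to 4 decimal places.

0.1748

Σ(b_i − a_i)² = 23·10² + 144·3² = 3596.
Exponent = 2·56² / 3596 = 1.74416.
Bound = exp(−1.74416) = 0.17479.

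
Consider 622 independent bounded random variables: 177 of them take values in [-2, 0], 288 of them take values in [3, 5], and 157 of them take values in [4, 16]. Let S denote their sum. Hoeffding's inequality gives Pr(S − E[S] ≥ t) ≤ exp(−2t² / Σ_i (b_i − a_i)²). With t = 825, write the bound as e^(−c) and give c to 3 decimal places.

55.634

Σ(b_i − a_i)² = 177·2² + 288·2² + 157·12² = 24468.
c = 2t² / 24468 = 2·825² / 24468 = 55.6339.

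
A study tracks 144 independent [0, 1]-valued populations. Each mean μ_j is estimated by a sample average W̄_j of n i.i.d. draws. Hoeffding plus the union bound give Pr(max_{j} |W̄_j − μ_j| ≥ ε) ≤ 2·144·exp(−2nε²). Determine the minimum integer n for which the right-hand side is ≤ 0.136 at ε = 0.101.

376

Need 2·144·exp(−2nε²) ≤ 0.136, i.e. exp(−2nε²) ≤ 0.136/288.
So 2nε² ≥ ln(288/0.136) = 7.658061.
Hence n ≥ 7.658061/(2·0.101²) = 375.358.
The smallest integer n is 376.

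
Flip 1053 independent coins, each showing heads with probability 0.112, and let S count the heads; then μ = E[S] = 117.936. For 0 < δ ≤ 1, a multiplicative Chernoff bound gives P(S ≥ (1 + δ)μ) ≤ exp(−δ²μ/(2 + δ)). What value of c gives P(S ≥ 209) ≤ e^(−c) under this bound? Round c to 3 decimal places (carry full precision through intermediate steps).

Write 209 = (1 + δ)μ, so δ = 209/117.936 − 1 = 0.7721476…
Then the exponent is δ²μ/(2 + δ) = (209 − μ)² / (μ·(2 + δ)) = 25.364757.

25.365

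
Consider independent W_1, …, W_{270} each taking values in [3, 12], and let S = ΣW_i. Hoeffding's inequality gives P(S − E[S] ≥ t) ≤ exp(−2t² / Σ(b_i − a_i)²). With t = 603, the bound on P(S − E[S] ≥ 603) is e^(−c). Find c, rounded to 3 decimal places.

Σ(b_i − a_i)² = 270·(9)² = 21870.
c = 2t²/21870 = 2·603²/21870 = 33.2519.

33.252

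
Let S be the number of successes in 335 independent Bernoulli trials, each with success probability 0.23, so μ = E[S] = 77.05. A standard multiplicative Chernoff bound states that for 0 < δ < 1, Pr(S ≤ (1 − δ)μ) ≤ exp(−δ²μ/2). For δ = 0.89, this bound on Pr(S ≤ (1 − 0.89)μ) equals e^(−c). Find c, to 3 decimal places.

30.516

c = δ²μ/2 = 0.89²·77.05/2 = 30.5157.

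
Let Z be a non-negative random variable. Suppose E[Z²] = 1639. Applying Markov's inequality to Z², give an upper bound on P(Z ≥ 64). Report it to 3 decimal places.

0.400

Since Z ≥ 0, the event {Z ≥ 64} is the same as {Z² ≥ 4096}.
Markov's inequality applied to Z² gives P(Z² ≥ 4096) ≤ E[Z²]/4096 = 1639/4096 = 0.4001.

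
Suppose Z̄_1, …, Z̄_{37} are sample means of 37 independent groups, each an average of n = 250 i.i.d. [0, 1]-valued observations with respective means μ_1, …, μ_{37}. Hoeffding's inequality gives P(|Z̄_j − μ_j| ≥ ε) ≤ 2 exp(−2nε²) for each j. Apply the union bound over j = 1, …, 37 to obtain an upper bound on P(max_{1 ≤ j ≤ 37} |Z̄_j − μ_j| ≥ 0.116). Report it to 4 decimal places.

Per-experiment Hoeffding bound: 2·exp(−2·250·0.116²) = 2·exp(−6.72800) = 0.0023938.
Union bound over 37 events: 37·0.0023938 = 0.08857.

0.0886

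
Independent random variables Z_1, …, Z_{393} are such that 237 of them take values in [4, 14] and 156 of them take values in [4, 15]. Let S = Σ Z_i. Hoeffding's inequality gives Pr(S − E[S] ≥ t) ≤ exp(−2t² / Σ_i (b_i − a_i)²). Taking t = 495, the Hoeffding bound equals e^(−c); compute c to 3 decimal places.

Σ(b_i − a_i)² = 237·10² + 156·11² = 42576.
c = 2t² / 42576 = 2·495² / 42576 = 11.5100.

11.510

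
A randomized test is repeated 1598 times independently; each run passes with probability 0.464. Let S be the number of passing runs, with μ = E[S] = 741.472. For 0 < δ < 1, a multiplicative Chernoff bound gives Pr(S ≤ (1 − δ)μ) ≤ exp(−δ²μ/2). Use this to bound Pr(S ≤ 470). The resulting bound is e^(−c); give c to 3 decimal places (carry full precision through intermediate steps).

Write 470 = (1 − δ)μ, so δ = 1 − 470/741.472 = 0.3661258…
Then the exponent is δ²μ/2 = (μ − 470)²/(2μ) = 49.696446.

49.696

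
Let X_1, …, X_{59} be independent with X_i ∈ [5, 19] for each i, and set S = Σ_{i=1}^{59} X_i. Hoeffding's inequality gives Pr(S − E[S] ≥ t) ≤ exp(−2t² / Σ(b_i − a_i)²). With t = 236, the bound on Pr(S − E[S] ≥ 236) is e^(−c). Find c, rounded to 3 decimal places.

Σ(b_i − a_i)² = 59·(14)² = 11564.
c = 2t²/11564 = 2·236²/11564 = 9.6327.

9.633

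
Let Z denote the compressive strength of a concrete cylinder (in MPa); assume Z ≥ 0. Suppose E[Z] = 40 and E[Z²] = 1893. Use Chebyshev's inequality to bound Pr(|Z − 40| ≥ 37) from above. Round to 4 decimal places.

Var(Z) = E[Z²] − (E[Z])² = 1893 − 1600 = 293.
Chebyshev's inequality: Pr(|Z − μ| ≥ t) ≤ Var(Z)/t² = 293/1369 = 0.2140.

0.2140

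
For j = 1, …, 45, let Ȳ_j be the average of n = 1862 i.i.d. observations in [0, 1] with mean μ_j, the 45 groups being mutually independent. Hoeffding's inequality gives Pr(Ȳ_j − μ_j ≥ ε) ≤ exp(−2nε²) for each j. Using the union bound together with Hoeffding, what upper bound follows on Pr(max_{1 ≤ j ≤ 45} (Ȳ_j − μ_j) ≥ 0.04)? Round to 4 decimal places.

0.1163

Per-experiment Hoeffding bound: exp(−2·1862·0.04²) = exp(−5.95840) = 0.002584.
Union bound over 45 events: 45·0.002584 = 0.11628.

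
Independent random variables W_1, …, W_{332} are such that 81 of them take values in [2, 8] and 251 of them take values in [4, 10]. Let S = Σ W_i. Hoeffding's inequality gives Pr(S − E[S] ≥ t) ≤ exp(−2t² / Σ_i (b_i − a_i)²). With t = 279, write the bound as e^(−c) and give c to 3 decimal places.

13.026

Σ(b_i − a_i)² = 81·6² + 251·6² = 11952.
c = 2t² / 11952 = 2·279² / 11952 = 13.0256.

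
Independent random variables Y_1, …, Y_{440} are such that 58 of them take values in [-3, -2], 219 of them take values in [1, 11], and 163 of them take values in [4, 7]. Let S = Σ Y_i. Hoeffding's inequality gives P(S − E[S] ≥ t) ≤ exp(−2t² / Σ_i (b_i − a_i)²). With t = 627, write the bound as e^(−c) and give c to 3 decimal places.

33.565

Σ(b_i − a_i)² = 58·1² + 219·10² + 163·3² = 23425.
c = 2t² / 23425 = 2·627² / 23425 = 33.5649.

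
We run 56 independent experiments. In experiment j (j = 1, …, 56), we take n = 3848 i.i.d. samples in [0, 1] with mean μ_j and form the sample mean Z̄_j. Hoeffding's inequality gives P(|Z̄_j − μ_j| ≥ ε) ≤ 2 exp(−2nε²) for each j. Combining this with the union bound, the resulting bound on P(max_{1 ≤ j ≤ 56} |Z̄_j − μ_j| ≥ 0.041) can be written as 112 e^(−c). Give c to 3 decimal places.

12.937

Union bound over the 56 events: P(max_{1 ≤ j ≤ 56} |Z̄_j − μ_j| ≥ 0.041) ≤ 56·2·exp(−2nε²) = 112 exp(−2·3848·0.041²).
So c = 2·3848·0.041² = 12.9370.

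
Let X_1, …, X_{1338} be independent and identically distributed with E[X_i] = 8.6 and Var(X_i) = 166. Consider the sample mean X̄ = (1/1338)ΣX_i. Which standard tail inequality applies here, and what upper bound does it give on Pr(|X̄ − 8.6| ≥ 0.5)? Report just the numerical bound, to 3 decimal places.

With mean and variance of each term known, Chebyshev's inequality bounds the deviation of the sum (or sample mean).
Var(X̄) = Var(X_i)/n = 166/1338 = 0.12407.
Chebyshev: Pr(|X̄ − 8.6| ≥ 0.5) ≤ Var(X̄)/(0.5)² = 166/(1338·0.5²) = 0.4963.

0.496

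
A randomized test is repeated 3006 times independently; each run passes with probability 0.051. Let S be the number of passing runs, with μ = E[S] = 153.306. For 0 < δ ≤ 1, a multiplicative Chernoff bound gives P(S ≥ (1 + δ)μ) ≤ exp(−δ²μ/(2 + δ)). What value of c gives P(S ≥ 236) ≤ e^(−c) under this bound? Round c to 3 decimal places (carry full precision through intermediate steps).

17.565

Write 236 = (1 + δ)μ, so δ = 236/153.306 − 1 = 0.5394049…
Then the exponent is δ²μ/(2 + δ) = (236 − μ)² / (μ·(2 + δ)) = 17.565354.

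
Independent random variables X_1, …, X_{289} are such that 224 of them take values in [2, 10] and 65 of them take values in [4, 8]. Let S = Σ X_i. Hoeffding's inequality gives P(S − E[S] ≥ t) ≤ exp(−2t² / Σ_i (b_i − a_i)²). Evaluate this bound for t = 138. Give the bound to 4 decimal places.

0.0840

Σ(b_i − a_i)² = 224·8² + 65·4² = 15376.
Exponent = 2·138² / 15376 = 2.47711.
Bound = exp(−2.47711) = 0.08399.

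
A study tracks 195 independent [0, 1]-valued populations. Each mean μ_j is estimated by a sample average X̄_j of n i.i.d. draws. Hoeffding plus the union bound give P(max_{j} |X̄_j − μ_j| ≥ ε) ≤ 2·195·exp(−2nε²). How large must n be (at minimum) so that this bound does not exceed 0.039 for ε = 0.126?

Need 2·195·exp(−2nε²) ≤ 0.039, i.e. exp(−2nε²) ≤ 0.039/390.
So 2nε² ≥ ln(390/0.039) = 9.210340.
Hence n ≥ 9.210340/(2·0.126²) = 290.071.
The smallest integer n is 291.

291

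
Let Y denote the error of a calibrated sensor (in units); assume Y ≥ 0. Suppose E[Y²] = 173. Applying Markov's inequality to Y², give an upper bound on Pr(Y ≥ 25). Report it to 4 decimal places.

Since Y ≥ 0, the event {Y ≥ 25} is the same as {Y² ≥ 625}.
Markov's inequality applied to Y² gives Pr(Y² ≥ 625) ≤ E[Y²]/625 = 173/625 = 0.2768.

0.2768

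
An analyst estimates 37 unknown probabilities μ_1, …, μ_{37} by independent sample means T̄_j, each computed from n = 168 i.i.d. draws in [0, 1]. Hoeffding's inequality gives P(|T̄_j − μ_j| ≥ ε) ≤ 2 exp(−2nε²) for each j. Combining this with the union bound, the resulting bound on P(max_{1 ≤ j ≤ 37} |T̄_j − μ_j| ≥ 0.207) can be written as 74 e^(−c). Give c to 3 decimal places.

Union bound over the 37 events: P(max_{1 ≤ j ≤ 37} |T̄_j − μ_j| ≥ 0.207) ≤ 37·2·exp(−2nε²) = 74 exp(−2·168·0.207²).
So c = 2·168·0.207² = 14.3973.

14.397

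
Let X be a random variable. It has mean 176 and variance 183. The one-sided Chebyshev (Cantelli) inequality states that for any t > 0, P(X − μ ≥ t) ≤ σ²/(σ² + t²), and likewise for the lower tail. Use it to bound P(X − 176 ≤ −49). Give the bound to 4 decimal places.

0.0708

Here σ² = 183 and t = 49, so σ² + t² = 2584.
Cantelli's bound: 183/2584 = 0.0708.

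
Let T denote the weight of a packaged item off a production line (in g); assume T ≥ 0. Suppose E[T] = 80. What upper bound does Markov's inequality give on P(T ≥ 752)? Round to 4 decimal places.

Markov's inequality: for a non-negative random variable, P(T ≥ a) ≤ E[T]/a.
Here E[T] = 80 and a = 752, so the bound is 80/752 = 0.1064.

0.1064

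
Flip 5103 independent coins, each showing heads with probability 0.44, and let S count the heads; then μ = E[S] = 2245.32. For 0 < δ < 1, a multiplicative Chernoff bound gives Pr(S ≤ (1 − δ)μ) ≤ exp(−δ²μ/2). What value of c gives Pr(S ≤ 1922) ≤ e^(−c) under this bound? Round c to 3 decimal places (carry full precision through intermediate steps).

23.279

Write 1922 = (1 − δ)μ, so δ = 1 − 1922/2245.32 = 0.1439973…
Then the exponent is δ²μ/2 = (μ − 1922)²/(2μ) = 23.278602.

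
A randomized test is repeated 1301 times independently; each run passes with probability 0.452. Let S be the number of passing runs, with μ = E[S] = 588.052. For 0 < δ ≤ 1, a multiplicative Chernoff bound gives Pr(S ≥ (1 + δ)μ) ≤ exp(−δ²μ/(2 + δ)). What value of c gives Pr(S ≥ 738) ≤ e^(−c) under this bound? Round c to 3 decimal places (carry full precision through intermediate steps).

Write 738 = (1 + δ)μ, so δ = 738/588.052 − 1 = 0.2549911…
Then the exponent is δ²μ/(2 + δ) = (738 − μ)² / (μ·(2 + δ)) = 16.955898.

16.956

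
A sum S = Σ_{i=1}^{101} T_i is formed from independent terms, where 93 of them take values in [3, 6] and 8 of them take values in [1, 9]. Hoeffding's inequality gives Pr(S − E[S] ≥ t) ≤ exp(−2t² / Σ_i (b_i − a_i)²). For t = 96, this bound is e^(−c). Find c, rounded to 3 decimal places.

Σ(b_i − a_i)² = 93·3² + 8·8² = 1349.
c = 2t² / 1349 = 2·96² / 1349 = 13.6635.

13.663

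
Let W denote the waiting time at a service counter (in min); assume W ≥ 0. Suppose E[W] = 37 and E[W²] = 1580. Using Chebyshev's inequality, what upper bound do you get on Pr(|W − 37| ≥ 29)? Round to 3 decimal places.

Var(W) = E[W²] − (E[W])² = 1580 − 1369 = 211.
Chebyshev's inequality: Pr(|W − μ| ≥ t) ≤ Var(W)/t² = 211/841 = 0.2509.

0.251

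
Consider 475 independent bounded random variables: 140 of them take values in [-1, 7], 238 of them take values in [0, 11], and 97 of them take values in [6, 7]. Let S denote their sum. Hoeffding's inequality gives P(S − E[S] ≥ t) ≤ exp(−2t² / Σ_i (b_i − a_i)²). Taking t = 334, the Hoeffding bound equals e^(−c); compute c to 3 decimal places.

5.894

Σ(b_i − a_i)² = 140·8² + 238·11² + 97·1² = 37855.
c = 2t² / 37855 = 2·334² / 37855 = 5.8939.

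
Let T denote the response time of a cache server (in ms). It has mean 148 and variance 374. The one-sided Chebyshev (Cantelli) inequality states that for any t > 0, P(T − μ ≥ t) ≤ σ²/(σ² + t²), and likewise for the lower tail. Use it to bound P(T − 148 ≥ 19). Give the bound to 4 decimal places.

0.5088

Here σ² = 374 and t = 19, so σ² + t² = 735.
Cantelli's bound: 374/735 = 0.5088.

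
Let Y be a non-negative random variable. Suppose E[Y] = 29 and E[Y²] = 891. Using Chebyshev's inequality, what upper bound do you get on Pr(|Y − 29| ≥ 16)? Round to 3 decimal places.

0.195

Var(Y) = E[Y²] − (E[Y])² = 891 − 841 = 50.
Chebyshev's inequality: Pr(|Y − μ| ≥ t) ≤ Var(Y)/t² = 50/256 = 0.1953.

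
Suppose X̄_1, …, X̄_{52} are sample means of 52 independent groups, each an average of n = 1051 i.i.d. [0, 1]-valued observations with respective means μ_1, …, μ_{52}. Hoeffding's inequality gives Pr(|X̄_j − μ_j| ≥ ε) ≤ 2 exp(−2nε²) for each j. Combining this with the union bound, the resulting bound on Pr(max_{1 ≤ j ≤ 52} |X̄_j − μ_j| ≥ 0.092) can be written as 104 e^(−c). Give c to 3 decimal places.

17.791

Union bound over the 52 events: Pr(max_{1 ≤ j ≤ 52} |X̄_j − μ_j| ≥ 0.092) ≤ 52·2·exp(−2nε²) = 104 exp(−2·1051·0.092²).
So c = 2·1051·0.092² = 17.7913.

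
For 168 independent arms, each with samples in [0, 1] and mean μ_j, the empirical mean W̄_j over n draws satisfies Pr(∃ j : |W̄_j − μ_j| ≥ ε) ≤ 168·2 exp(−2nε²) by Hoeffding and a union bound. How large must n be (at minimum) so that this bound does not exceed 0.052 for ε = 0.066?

1008

Need 2·168·exp(−2nε²) ≤ 0.052, i.e. exp(−2nε²) ≤ 0.052/336.
So 2nε² ≥ ln(336/0.052) = 8.773623.
Hence n ≥ 8.773623/(2·0.066²) = 1007.073.
The smallest integer n is 1008.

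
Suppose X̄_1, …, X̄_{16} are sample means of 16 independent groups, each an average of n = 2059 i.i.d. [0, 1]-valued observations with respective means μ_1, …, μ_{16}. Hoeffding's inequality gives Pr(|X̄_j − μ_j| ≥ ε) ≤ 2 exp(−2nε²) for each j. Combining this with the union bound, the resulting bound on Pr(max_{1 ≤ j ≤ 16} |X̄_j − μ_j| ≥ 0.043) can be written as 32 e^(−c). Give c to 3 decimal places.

Union bound over the 16 events: Pr(max_{1 ≤ j ≤ 16} |X̄_j − μ_j| ≥ 0.043) ≤ 16·2·exp(−2nε²) = 32 exp(−2·2059·0.043²).
So c = 2·2059·0.043² = 7.6142.

7.614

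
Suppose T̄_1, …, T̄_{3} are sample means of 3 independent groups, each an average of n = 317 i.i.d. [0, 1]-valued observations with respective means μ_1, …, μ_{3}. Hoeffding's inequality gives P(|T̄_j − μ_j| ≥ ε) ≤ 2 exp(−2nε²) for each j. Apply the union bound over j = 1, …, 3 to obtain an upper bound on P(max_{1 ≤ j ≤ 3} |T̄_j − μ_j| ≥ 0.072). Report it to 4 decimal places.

0.2243

Per-experiment Hoeffding bound: 2·exp(−2·317·0.072²) = 2·exp(−3.28666) = 0.074757.
Union bound over 3 events: 3·0.074757 = 0.22427.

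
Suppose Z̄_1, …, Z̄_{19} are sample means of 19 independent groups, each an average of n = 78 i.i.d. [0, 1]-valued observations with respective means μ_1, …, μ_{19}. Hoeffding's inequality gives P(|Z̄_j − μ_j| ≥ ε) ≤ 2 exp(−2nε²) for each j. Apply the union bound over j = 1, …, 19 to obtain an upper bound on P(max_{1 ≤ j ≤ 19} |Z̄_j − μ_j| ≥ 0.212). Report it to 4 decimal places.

Per-experiment Hoeffding bound: 2·exp(−2·78·0.212²) = 2·exp(−7.01126) = 0.0018033.
Union bound over 19 events: 19·0.0018033 = 0.03426.

0.0343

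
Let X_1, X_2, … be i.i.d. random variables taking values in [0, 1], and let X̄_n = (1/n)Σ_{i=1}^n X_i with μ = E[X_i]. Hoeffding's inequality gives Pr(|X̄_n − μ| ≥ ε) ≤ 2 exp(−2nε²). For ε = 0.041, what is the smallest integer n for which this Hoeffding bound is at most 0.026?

1292

Require 2·exp(−2nε²) ≤ 0.026, i.e. 2nε² ≥ ln(2/0.026) = 4.342806.
So n ≥ 4.342806 / (2·0.041²) = 1291.733.
The smallest integer n is 1292.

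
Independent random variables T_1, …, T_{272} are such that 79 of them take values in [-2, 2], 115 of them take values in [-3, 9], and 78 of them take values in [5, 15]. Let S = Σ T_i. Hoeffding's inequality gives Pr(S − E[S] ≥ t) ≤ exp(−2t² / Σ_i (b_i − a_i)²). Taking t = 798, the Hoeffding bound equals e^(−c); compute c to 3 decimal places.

49.704

Σ(b_i − a_i)² = 79·4² + 115·12² + 78·10² = 25624.
c = 2t² / 25624 = 2·798² / 25624 = 49.7037.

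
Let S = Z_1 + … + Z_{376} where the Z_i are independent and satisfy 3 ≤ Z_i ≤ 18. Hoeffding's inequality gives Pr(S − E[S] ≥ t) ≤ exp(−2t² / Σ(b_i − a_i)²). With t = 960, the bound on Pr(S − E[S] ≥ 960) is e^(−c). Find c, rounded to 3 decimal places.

21.787

Σ(b_i − a_i)² = 376·(15)² = 84600.
c = 2t²/84600 = 2·960²/84600 = 21.7872.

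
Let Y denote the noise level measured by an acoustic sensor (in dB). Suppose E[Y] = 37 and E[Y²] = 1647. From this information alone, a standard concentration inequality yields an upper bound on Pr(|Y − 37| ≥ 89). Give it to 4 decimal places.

The first two moments determine the variance, so Chebyshev's inequality is the sharpest standard bound available.
Var(Y) = E[Y²] − (E[Y])² = 1647 − 1369 = 278.
Chebyshev's inequality: Pr(|Y − μ| ≥ t) ≤ Var(Y)/t² = 278/7921 = 0.0351.

0.0351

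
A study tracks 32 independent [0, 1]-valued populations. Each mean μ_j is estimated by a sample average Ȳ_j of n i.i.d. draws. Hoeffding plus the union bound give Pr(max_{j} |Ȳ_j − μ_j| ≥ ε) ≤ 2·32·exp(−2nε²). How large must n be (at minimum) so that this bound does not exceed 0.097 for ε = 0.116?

242

Need 2·32·exp(−2nε²) ≤ 0.097, i.e. exp(−2nε²) ≤ 0.097/64.
So 2nε² ≥ ln(64/0.097) = 6.491927.
Hence n ≥ 6.491927/(2·0.116²) = 241.228.
The smallest integer n is 242.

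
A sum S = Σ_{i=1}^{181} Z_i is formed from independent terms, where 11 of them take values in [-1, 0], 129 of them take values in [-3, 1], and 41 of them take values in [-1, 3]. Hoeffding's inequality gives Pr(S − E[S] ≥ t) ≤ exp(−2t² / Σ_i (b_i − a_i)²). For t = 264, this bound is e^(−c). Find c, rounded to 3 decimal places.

51.041

Σ(b_i − a_i)² = 11·1² + 129·4² + 41·4² = 2731.
c = 2t² / 2731 = 2·264² / 2731 = 51.0406.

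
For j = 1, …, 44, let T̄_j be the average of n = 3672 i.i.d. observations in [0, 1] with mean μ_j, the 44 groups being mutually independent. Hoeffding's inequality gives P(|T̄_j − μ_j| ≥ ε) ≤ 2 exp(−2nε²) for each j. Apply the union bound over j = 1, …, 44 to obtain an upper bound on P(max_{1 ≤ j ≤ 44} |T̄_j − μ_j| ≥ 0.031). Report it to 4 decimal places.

Per-experiment Hoeffding bound: 2·exp(−2·3672·0.031²) = 2·exp(−7.05758) = 0.0017217.
Union bound over 44 events: 44·0.0017217 = 0.07576.

0.0758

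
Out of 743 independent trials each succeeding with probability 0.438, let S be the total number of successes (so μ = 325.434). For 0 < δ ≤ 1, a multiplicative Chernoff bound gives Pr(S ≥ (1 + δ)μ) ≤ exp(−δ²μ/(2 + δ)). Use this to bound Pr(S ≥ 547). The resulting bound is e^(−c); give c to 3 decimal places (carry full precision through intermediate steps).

Write 547 = (1 + δ)μ, so δ = 547/325.434 − 1 = 0.6808324…
Then the exponent is δ²μ/(2 + δ) = (547 − μ)² / (μ·(2 + δ)) = 56.269577.

56.270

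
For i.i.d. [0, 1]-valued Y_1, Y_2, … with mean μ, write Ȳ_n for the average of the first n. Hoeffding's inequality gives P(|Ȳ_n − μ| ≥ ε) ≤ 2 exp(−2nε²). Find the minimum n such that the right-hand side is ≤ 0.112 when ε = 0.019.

Require 2·exp(−2nε²) ≤ 0.112, i.e. 2nε² ≥ ln(2/0.112) = 2.882404.
So n ≥ 2.882404 / (2·0.019²) = 3992.249.
The smallest integer n is 3993.

3993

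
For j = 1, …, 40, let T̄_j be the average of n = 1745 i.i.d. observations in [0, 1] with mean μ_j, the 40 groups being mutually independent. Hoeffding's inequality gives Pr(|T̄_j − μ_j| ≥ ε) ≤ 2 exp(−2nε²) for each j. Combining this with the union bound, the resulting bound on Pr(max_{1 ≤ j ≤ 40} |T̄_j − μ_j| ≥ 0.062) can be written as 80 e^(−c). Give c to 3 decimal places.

13.416

Union bound over the 40 events: Pr(max_{1 ≤ j ≤ 40} |T̄_j − μ_j| ≥ 0.062) ≤ 40·2·exp(−2nε²) = 80 exp(−2·1745·0.062²).
So c = 2·1745·0.062² = 13.4156.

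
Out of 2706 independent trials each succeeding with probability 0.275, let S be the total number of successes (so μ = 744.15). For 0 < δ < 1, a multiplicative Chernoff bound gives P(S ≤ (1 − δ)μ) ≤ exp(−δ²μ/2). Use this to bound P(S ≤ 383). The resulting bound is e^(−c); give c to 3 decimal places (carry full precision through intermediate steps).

87.636

Write 383 = (1 − δ)μ, so δ = 1 − 383/744.15 = 0.4853188…
Then the exponent is δ²μ/2 = (μ − 383)²/(2μ) = 87.636446.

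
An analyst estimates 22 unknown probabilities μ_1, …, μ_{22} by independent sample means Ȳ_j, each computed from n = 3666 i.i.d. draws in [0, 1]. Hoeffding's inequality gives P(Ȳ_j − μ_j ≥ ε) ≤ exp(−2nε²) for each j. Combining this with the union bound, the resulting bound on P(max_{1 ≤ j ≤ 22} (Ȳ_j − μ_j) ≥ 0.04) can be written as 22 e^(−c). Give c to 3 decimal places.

11.731

Union bound over the 22 events: P(max_{1 ≤ j ≤ 22} (Ȳ_j − μ_j) ≥ 0.04) ≤ 22·exp(−2nε²) = 22 exp(−2·3666·0.04²).
So c = 2·3666·0.04² = 11.7312.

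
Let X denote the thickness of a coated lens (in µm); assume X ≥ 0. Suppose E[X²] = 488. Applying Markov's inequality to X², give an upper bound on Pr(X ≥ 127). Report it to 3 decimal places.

Since X ≥ 0, the event {X ≥ 127} is the same as {X² ≥ 16129}.
Markov's inequality applied to X² gives Pr(X² ≥ 16129) ≤ E[X²]/16129 = 488/16129 = 0.0303.

0.030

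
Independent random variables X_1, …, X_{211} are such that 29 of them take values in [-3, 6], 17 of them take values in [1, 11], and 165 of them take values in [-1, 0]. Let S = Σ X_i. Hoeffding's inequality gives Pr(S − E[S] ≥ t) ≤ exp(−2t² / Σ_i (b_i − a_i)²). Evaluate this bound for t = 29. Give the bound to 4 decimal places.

0.6709

Σ(b_i − a_i)² = 29·9² + 17·10² + 165·1² = 4214.
Exponent = 2·29² / 4214 = 0.39915.
Bound = exp(−0.39915) = 0.67089.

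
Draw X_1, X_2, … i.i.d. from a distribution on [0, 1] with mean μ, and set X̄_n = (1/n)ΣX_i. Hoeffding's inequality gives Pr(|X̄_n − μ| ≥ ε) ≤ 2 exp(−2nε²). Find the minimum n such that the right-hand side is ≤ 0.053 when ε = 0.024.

3152

Require 2·exp(−2nε²) ≤ 0.053, i.e. 2nε² ≥ ln(2/0.053) = 3.630611.
So n ≥ 3.630611 / (2·0.024²) = 3151.572.
The smallest integer n is 3152.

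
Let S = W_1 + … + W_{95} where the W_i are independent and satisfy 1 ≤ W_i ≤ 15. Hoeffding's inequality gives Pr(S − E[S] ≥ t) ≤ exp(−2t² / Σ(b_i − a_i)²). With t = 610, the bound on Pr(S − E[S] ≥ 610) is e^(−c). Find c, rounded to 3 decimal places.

39.968

Σ(b_i − a_i)² = 95·(14)² = 18620.
c = 2t²/18620 = 2·610²/18620 = 39.9678.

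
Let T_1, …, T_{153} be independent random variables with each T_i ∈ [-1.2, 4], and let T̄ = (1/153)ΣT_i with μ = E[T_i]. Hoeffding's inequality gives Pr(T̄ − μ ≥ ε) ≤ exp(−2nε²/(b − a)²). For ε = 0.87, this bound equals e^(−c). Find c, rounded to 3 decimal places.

c = 2nε²/(b − a)² = 2·153·0.87² / 5.2² = 8.5655.

8.566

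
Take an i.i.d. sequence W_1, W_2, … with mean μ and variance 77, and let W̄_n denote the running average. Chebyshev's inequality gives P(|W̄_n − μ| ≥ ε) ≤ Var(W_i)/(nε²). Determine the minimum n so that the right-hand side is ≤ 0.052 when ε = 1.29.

890

Require 77/(n·1.29²) ≤ 0.052, i.e. n ≥ 77/(0.052·1.29²) = 889.832.
The smallest integer n is 890.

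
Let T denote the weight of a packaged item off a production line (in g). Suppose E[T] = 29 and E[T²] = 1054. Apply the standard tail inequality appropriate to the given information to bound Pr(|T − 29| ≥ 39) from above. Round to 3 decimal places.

The first two moments determine the variance, so Chebyshev's inequality is the sharpest standard bound available.
Var(T) = E[T²] − (E[T])² = 1054 − 841 = 213.
Chebyshev's inequality: Pr(|T − μ| ≥ t) ≤ Var(T)/t² = 213/1521 = 0.1400.

0.140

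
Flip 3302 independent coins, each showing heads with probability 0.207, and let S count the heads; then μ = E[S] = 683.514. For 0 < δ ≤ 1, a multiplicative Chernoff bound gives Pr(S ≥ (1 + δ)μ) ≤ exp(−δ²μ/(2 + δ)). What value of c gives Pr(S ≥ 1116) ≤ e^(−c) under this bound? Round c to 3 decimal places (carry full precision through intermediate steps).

Write 1116 = (1 + δ)μ, so δ = 1116/683.514 − 1 = 0.6327391…
Then the exponent is δ²μ/(2 + δ) = (1116 − μ)² / (μ·(2 + δ)) = 103.941475.

103.941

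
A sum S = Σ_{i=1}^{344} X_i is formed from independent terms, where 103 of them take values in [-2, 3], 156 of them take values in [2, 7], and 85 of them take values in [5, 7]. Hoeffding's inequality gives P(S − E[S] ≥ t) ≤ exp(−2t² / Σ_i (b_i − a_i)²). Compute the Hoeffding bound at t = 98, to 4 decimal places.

0.0597

Σ(b_i − a_i)² = 103·5² + 156·5² + 85·2² = 6815.
Exponent = 2·98² / 6815 = 2.81849.
Bound = exp(−2.81849) = 0.05970.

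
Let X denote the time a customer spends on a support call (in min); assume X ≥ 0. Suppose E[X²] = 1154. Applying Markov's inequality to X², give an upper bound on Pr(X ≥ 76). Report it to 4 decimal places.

0.1998

Since X ≥ 0, the event {X ≥ 76} is the same as {X² ≥ 5776}.
Markov's inequality applied to X² gives Pr(X² ≥ 5776) ≤ E[X²]/5776 = 1154/5776 = 0.1998.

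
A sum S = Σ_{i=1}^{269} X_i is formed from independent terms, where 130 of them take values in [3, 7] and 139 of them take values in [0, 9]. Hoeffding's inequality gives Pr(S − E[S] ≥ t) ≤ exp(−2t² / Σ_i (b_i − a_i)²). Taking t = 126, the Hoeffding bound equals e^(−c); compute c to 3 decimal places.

2.380

Σ(b_i − a_i)² = 130·4² + 139·9² = 13339.
c = 2t² / 13339 = 2·126² / 13339 = 2.3804.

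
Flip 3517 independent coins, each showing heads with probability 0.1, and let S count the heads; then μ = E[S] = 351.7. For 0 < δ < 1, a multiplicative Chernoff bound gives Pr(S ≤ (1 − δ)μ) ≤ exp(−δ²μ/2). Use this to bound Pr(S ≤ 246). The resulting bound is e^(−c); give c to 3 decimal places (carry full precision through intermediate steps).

Write 246 = (1 − δ)μ, so δ = 1 − 246/351.7 = 0.3005402…
Then the exponent is δ²μ/2 = (μ − 246)²/(2μ) = 15.883551.

15.884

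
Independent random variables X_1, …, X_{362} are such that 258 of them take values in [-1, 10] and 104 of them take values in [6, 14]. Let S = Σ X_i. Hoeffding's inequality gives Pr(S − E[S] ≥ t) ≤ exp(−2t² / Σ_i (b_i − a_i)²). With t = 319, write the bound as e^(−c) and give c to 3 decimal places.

Σ(b_i − a_i)² = 258·11² + 104·8² = 37874.
c = 2t² / 37874 = 2·319² / 37874 = 5.3737.

5.374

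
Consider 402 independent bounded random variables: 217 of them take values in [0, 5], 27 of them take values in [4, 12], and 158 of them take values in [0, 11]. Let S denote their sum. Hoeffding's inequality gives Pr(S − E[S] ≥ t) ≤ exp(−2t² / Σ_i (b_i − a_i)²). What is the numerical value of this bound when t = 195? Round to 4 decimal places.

0.0553

Σ(b_i − a_i)² = 217·5² + 27·8² + 158·11² = 26271.
Exponent = 2·195² / 26271 = 2.89483.
Bound = exp(−2.89483) = 0.05531.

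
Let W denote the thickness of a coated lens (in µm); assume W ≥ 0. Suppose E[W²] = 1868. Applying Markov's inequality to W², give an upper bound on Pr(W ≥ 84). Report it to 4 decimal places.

Since W ≥ 0, the event {W ≥ 84} is the same as {W² ≥ 7056}.
Markov's inequality applied to W² gives Pr(W² ≥ 7056) ≤ E[W²]/7056 = 1868/7056 = 0.2647.

0.2647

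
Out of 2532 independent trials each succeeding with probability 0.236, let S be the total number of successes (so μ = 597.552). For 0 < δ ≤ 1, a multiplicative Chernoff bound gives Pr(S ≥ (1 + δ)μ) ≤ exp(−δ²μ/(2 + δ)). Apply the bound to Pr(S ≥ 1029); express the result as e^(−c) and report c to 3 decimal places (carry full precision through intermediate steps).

114.443

Write 1029 = (1 + δ)μ, so δ = 1029/597.552 − 1 = 0.7220259…
Then the exponent is δ²μ/(2 + δ) = (1029 − μ)² / (μ·(2 + δ)) = 114.442930.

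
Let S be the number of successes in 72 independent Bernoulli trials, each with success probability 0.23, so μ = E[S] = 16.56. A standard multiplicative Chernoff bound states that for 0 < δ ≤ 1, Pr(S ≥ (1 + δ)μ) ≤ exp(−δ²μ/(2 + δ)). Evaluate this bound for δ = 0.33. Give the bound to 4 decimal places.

Exponent = δ²μ/(2 + δ) = 0.33²·16.56/2.33 = 0.7740.
Bound = exp(−0.7740) = 0.46117.

0.4612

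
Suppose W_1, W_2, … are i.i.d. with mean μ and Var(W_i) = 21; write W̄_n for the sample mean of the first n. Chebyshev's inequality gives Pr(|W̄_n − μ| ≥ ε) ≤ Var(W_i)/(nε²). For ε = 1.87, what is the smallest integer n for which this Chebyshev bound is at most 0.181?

Require 21/(n·1.87²) ≤ 0.181, i.e. n ≥ 21/(0.181·1.87²) = 33.179.
The smallest integer n is 34.

34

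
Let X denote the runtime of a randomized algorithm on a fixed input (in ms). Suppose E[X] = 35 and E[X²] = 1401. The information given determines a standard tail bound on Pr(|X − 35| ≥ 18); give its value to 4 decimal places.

The first two moments determine the variance, so Chebyshev's inequality is the sharpest standard bound available.
Var(X) = E[X²] − (E[X])² = 1401 − 1225 = 176.
Chebyshev's inequality: Pr(|X − μ| ≥ t) ≤ Var(X)/t² = 176/324 = 0.5432.

0.5432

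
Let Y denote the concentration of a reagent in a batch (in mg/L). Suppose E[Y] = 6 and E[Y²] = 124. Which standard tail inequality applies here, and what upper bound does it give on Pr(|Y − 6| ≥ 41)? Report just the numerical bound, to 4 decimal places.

The first two moments determine the variance, so Chebyshev's inequality is the sharpest standard bound available.
Var(Y) = E[Y²] − (E[Y])² = 124 − 36 = 88.
Chebyshev's inequality: Pr(|Y − μ| ≥ t) ≤ Var(Y)/t² = 88/1681 = 0.0523.

0.0523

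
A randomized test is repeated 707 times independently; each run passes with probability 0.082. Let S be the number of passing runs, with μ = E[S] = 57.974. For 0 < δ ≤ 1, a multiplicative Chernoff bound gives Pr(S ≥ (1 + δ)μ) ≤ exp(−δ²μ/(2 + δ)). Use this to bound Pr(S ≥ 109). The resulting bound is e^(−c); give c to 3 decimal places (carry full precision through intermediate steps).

Write 109 = (1 + δ)μ, so δ = 109/57.974 − 1 = 0.8801532…
Then the exponent is δ²μ/(2 + δ) = (109 − μ)² / (μ·(2 + δ)) = 15.593162.

15.593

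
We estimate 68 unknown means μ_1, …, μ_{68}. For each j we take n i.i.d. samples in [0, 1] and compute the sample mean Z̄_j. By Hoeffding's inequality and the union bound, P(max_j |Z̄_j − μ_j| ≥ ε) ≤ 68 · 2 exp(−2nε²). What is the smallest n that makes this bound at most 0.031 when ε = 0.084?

595

Need 2·68·exp(−2nε²) ≤ 0.031, i.e. exp(−2nε²) ≤ 0.031/136.
So 2nε² ≥ ln(136/0.031) = 8.386423.
Hence n ≥ 8.386423/(2·0.084²) = 594.276.
The smallest integer n is 595.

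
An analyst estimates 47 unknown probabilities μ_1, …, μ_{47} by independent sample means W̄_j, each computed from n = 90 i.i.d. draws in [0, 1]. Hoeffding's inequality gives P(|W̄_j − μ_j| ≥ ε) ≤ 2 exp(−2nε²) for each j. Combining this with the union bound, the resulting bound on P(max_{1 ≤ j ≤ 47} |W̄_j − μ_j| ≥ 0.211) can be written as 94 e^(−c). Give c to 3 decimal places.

8.014

Union bound over the 47 events: P(max_{1 ≤ j ≤ 47} |W̄_j − μ_j| ≥ 0.211) ≤ 47·2·exp(−2nε²) = 94 exp(−2·90·0.211²).
So c = 2·90·0.211² = 8.0138.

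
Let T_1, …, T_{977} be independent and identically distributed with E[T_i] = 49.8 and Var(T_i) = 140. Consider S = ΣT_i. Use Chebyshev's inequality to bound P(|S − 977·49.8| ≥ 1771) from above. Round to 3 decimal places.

Var(S) = n·Var(T_i) = 977·140 = 136780.
Chebyshev: P(|S − 977·49.8| ≥ 1771) ≤ Var(S)/1771² = 136780/3136441 = 0.0436.

0.044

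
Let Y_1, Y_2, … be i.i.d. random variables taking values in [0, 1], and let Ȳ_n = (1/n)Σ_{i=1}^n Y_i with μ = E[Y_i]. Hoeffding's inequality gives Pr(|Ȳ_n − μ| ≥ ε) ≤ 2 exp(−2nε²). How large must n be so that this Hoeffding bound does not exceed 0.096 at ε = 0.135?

Require 2·exp(−2nε²) ≤ 0.096, i.e. 2nε² ≥ ln(2/0.096) = 3.036554.
So n ≥ 3.036554 / (2·0.135²) = 83.307.
The smallest integer n is 84.

84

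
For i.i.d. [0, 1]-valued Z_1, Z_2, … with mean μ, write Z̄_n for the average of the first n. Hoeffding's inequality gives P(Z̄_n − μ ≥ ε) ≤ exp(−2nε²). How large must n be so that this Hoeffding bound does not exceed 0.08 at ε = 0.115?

Require exp(−2nε²) ≤ 0.08, i.e. 2nε² ≥ ln(1/0.08) = 2.525729.
So n ≥ 2.525729 / (2·0.115²) = 95.491.
The smallest integer n is 96.

96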